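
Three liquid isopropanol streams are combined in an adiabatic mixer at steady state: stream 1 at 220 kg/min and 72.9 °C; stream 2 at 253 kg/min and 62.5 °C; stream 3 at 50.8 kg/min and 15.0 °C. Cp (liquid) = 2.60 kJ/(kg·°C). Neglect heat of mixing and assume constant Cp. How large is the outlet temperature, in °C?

Energy balance with Q = 0: Σ ṁᵢCp,ᵢ(T_out − Tᵢ) = 0
Σ ṁᵢCp,ᵢTᵢ = 220×2.60×72.9 + 253×2.60×62.5 + 50.8×2.60×15.0 = 84793
Σ ṁᵢCp,ᵢ = 220×2.60 + 253×2.60 + 50.8×2.60 = 1361.9
T_out = 84793 / 1361.9 = 62.261 °C

T_out = 62.3 °C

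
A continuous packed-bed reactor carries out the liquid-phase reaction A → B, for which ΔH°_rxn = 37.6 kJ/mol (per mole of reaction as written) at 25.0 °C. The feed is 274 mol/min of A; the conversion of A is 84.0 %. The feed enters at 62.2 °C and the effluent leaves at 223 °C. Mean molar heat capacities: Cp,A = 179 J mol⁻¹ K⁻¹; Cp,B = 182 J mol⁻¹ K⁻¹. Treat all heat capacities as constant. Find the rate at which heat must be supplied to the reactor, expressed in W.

Extent of reaction ξ = 0.840 × 274 = 230.16 mol/min
Reaction term: ξ·ΔH°_rxn = 230.16 × 37.6 = 8654 kJ/min
Sensible, feed 62.2→25 °C: -1824.5 kJ/min
Outlet flows (mol/min): A 43.84, B 230.16
Sensible, products 25→223 °C: 9847.8 kJ/min
Q = ΔH = 16677 kJ/min = 277.96 kW
Heat supplied = 277960 W

Q_in = 278000 W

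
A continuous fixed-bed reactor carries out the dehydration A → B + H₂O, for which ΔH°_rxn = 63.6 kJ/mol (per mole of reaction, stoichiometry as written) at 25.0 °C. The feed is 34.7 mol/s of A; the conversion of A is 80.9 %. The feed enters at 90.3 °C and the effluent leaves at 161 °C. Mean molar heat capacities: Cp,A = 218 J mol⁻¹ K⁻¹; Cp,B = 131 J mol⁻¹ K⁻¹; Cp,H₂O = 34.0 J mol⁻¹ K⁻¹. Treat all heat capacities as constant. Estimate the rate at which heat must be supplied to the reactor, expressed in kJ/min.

Extent of reaction ξ = 0.809 × 34.7 = 28.072 mol/s
Reaction term: ξ·ΔH°_rxn = 28.072 × 63.6 = 1785.4 kJ/s
Sensible, feed 90.3→25 °C: -493.97 kJ/s
Outlet flows (mol/s): A 6.6277, B 28.072, H₂O 28.072
Sensible, products 25→161 °C: 826.44 kJ/s
Q = ΔH = 2117.9 kJ/s = 2117.9 kW
Heat supplied = 127070 kJ/min

Q_in = 127000 kJ/min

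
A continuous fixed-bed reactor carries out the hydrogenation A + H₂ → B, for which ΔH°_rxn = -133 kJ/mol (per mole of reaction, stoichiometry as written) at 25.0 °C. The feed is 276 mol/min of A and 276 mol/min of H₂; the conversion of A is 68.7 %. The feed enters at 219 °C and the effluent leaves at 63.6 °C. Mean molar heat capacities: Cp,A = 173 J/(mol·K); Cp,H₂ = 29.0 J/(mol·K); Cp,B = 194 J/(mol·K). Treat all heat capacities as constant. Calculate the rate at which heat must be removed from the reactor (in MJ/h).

Extent of reaction ξ = 0.687 × 276 = 189.61 mol/min
Reaction term: ξ·ΔH°_rxn = 189.61 × -133 = -25218 kJ/min
Sensible, feed 219→25 °C: -10816 kJ/min
Outlet flows (mol/min): A 86.388, H₂ 86.388, B 189.61
Sensible, products 25→63.6 °C: 2093.5 kJ/min
Q = ΔH = -33941 kJ/min = -565.68 kW
Heat removed = 2036.4 MJ/h

Q_out = 2040 MJ/h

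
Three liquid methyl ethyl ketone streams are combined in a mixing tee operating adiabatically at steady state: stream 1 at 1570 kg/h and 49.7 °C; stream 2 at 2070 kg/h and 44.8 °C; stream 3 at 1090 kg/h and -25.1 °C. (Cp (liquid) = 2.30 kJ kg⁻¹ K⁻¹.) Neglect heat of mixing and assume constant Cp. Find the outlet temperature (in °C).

Adiabatic, steady state ⇒ Σ ṁᵢCp,ᵢ(T_out − Tᵢ) = 0
T_out = Σ ṁᵢCp,ᵢTᵢ / Σ ṁᵢCp,ᵢ
      = 329830 / 10879 = 30.318 °C

T_out = 30.3 °C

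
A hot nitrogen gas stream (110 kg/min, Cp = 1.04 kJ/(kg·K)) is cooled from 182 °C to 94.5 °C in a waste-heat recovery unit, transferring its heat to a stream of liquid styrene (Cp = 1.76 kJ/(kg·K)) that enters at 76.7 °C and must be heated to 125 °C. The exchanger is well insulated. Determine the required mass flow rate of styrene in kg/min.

ṁ_c = 118 kg/min

Heat released by hot stream: Q = 110 × 1.04 × (182 − 94.5) = 10010 kJ/min
Energy balance on cold side (adiabatic exchanger): Q = ṁ_c·Cp_c·(T_c,out − T_c,in)
ṁ_c = 10010 / [1.76 × (125 − 76.7)] = 117.75 kg/min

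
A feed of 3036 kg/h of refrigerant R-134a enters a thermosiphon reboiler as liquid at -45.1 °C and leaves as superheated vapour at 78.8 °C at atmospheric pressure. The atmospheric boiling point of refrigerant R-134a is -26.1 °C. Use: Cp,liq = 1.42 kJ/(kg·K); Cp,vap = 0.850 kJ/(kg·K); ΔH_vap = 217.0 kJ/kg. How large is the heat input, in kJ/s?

liquid -45.1→-26.1 °C: 26.98 kJ/kg
vaporisation at -26.1 °C: 217 kJ/kg
vapour -26.1→78.8 °C: 89.165 kJ/kg
Δh = 26.98 + 217 + 89.165 = 333.14 kJ/kg
Q = ṁ·Δh = 3036 kg/h × 333.14 kJ/kg = 1.0114e+06 kJ/h
|Q| = 280.95 kW

Q = 281 kJ/s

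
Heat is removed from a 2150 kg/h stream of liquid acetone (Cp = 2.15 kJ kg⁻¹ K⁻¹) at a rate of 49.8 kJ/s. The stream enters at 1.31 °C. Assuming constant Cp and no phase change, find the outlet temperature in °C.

Q = 49.8 kJ/s = 179280 kJ/h
ΔT = Q/(ṁ·Cp) = 179280/(2150×2.15) = 38.784 K
T_out = 1.31 − 38.784 = -37.474 °C

T_out = -37.5 °C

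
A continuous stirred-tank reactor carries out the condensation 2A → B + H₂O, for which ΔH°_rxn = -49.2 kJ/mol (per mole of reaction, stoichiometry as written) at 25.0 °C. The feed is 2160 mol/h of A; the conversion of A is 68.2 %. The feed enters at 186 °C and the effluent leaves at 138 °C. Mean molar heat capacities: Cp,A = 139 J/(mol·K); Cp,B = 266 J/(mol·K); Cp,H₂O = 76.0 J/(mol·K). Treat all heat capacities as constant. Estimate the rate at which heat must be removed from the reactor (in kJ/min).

Q_out = 755 kJ/min

Extent of reaction ξ = 0.682 × 2160 / 2 = 736.56 mol/h
Reaction term: ξ·ΔH°_rxn = 736.56 × -49.2 = -36239 kJ/h
Sensible, feed 186→25 °C: -48339 kJ/h
Outlet flows (mol/h): A 686.88, B 736.56, H₂O 736.56
Sensible, products 25→138 °C: 39254 kJ/h
Q = ΔH = -45323 kJ/h = -12.59 kW
Heat removed = 755.39 kJ/min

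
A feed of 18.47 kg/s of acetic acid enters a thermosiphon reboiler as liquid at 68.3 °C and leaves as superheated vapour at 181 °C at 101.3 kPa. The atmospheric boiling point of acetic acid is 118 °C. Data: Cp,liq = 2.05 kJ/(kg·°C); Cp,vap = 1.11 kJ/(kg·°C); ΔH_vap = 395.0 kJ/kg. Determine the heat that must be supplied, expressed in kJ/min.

liquid 68.3→118 °C: 101.88 kJ/kg
vaporisation at 118 °C: 395 kJ/kg
vapour 118→181 °C: 69.93 kJ/kg
Δh = 101.88 + 395 + 69.93 = 566.82 kJ/kg
Q = ṁ·Δh = 18.47 kg/s × 566.82 kJ/kg = 10469 kJ/s
|Q| = 10469 kW = 628140 kJ/min

Q = 628000 kJ/min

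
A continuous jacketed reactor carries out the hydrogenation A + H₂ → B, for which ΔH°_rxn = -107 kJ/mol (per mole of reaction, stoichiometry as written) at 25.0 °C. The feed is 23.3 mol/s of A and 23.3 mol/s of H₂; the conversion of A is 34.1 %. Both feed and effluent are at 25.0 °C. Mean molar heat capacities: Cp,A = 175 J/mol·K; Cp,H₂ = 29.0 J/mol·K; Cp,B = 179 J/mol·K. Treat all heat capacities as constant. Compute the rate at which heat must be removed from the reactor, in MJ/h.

Q_out = 3060 MJ/h

Extent of reaction ξ = 0.341 × 23.3 = 7.9453 mol/s
Reaction term: ξ·ΔH°_rxn = 7.9453 × -107 = -850.15 kJ/s
Q = ΔH = -850.15 kJ/s = -850.15 kW
Heat removed = 3060.5 MJ/h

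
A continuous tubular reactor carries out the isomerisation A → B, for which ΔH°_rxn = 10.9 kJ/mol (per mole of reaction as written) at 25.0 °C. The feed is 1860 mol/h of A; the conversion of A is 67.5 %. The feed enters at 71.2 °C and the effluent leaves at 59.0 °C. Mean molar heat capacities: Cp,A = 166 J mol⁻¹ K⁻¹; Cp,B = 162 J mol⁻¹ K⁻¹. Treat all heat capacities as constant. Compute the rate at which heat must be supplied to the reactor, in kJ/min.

Extent of reaction ξ = 0.675 × 1860 = 1255.5 mol/h
Reaction term: ξ·ΔH°_rxn = 1255.5 × 10.9 = 13685 kJ/h
Sensible, feed 71.2→25 °C: -14265 kJ/h
Outlet flows (mol/h): A 604.5, B 1255.5
Sensible, products 25→59.0 °C: 10327 kJ/h
Q = ΔH = 9747.3 kJ/h = 2.7076 kW
Heat supplied = 162.46 kJ/min

Q_in = 162 kJ/min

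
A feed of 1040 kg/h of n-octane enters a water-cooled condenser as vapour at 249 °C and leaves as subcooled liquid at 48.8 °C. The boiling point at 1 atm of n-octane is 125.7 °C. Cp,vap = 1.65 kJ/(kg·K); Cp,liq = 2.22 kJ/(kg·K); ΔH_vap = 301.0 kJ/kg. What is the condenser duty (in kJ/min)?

Q_c = 11700 kJ/min

vapour 249→125.7 °C: -203.44 kJ/kg
condensation at 125.7 °C: -301 kJ/kg
liquid 125.7→48.8 °C: -170.72 kJ/kg
Δh = -203.44 + -301 + -170.72 = -675.16 kJ/kg
Q = ṁ·Δh = 1040 kg/h × -675.16 kJ/kg = -702170 kJ/h
|Q| = 195.05 kW = 11703 kJ/min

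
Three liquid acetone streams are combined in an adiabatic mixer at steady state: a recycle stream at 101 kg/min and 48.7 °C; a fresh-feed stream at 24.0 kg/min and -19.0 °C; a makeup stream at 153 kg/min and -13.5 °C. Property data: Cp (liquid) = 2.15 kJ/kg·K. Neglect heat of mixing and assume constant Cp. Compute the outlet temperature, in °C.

T_out = 8.62 °C

No heat crosses the boundary, so H_out = H_in.
Σ ṁᵢCp,ᵢTᵢ = 101×2.15×48.7 + 24.0×2.15×-19.0 + 153×2.15×-13.5 = 5154
Σ ṁᵢCp,ᵢ = 101×2.15 + 24.0×2.15 + 153×2.15 = 597.7
T_out = 5154 / 597.7 = 8.623 °C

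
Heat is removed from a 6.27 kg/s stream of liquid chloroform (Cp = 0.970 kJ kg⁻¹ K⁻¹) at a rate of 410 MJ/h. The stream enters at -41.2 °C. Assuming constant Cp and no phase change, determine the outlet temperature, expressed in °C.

T_out = -59.9 °C

Q = 410 MJ/h = 113.89 kJ/s
ΔT = Q/(ṁ·Cp) = 113.89/(6.27×0.970) = 18.726 K
T_out = -41.2 − 18.726 = -59.926 °C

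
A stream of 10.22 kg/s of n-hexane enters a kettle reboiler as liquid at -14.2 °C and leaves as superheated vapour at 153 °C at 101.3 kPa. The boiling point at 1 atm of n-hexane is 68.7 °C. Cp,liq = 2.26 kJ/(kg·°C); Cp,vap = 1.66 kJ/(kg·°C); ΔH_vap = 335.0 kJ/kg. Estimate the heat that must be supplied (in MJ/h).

Q = 24400 MJ/h

liquid -14.2→68.7 °C: 187.35 kJ/kg
vaporisation at 68.7 °C: 335 kJ/kg
vapour 68.7→153 °C: 139.94 kJ/kg
Δh = 187.35 + 335 + 139.94 = 662.29 kJ/kg
Q = ṁ·Δh = 10.22 kg/s × 662.29 kJ/kg = 6768.6 kJ/s
|Q| = 6768.6 kW = 24367 MJ/h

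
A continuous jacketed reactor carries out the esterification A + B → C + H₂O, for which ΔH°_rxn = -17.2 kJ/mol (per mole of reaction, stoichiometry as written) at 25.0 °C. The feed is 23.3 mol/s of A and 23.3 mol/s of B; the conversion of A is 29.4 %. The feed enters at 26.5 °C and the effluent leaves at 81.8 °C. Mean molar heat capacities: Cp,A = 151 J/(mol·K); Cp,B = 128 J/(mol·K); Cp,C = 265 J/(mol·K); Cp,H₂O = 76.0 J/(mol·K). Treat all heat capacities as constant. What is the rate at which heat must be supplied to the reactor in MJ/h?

Extent of reaction ξ = 0.294 × 23.3 = 6.8502 mol/s
Reaction term: ξ·ΔH°_rxn = 6.8502 × -17.2 = -117.82 kJ/s
Sensible, feed 26.5→25 °C: -9.7511 kJ/s
Outlet flows (mol/s): A 16.45, B 16.45, C 6.8502, H₂O 6.8502
Sensible, products 25→81.8 °C: 393.36 kJ/s
Q = ΔH = 265.79 kJ/s = 265.79 kW
Heat supplied = 956.84 MJ/h

Q_in = 957 MJ/h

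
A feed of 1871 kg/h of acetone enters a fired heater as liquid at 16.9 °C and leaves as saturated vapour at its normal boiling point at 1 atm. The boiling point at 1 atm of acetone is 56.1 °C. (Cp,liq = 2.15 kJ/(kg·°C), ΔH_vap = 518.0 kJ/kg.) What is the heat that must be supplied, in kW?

liquid 16.9→56.1 °C: 84.28 kJ/kg
vaporisation at 56.1 °C: 518 kJ/kg
Δh = 84.28 + 518 = 602.28 kJ/kg
Q = ṁ·Δh = 1871 kg/h × 602.28 kJ/kg = 1.1269e+06 kJ/h
|Q| = 313.02 kW

Q = 313 kW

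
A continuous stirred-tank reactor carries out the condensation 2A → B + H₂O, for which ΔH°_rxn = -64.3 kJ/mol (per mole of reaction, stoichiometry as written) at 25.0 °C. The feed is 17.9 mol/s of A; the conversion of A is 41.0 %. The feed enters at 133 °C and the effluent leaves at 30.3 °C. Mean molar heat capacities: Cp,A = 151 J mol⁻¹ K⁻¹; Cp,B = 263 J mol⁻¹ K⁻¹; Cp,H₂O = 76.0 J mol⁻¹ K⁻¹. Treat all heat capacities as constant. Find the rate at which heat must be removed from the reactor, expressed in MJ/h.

Extent of reaction ξ = 0.410 × 17.9 / 2 = 3.6695 mol/s
Reaction term: ξ·ΔH°_rxn = 3.6695 × -64.3 = -235.95 kJ/s
Sensible, feed 133→25 °C: -291.91 kJ/s
Outlet flows (mol/s): A 10.561, B 3.6695, H₂O 3.6695
Sensible, products 25→30.3 °C: 15.045 kJ/s
Q = ΔH = -512.82 kJ/s = -512.82 kW
Heat removed = 1846.1 MJ/h

Q_out = 1850 MJ/h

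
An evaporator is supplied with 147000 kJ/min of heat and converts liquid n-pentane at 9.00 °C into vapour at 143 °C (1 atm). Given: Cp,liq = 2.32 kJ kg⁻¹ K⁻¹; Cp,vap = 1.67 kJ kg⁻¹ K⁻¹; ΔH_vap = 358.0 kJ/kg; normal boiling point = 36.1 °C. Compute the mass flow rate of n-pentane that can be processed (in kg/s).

Δh = 2.32×(36.1−9.00) + 358.0 + 1.67×(143−36.1) = 599.39 kJ/kg
Q = 147000 kJ/min = 2450 kJ/s = 2450 kJ/s
ṁ = Q/Δh = 2450 / 599.39 = 4.0875 kg/s

ṁ = 4.09 kg/s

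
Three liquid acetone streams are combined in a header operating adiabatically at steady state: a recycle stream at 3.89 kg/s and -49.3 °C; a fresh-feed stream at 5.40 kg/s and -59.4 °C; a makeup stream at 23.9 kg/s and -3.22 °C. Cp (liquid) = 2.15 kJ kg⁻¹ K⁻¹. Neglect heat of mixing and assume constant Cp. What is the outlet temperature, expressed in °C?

No heat crosses the boundary, so H_out = H_in.
Σ ṁᵢCp,ᵢTᵢ = 3.89×2.15×-49.3 + 5.40×2.15×-59.4 + 23.9×2.15×-3.22 = -1267.4
Σ ṁᵢCp,ᵢ = 3.89×2.15 + 5.40×2.15 + 23.9×2.15 = 71.358
T_out = -1267.4 / 71.358 = -17.761 °C

T_out = -17.8 °C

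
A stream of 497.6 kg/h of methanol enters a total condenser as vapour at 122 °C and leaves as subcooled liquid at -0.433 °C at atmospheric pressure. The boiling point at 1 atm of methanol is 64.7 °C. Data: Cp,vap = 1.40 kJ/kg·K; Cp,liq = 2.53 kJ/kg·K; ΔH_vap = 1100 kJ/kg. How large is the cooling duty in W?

Q_c = 186000 W

vapour 122→64.7 °C: -80.22 kJ/kg
condensation at 64.7 °C: -1100 kJ/kg
liquid 64.7→-0.433 °C: -164.79 kJ/kg
Δh = -80.22 + -1100 + -164.79 = -1345 kJ/kg
Q = ṁ·Δh = 497.6 kg/h × -1345 kJ/kg = -669280 kJ/h
|Q| = 185.91 kW = 185910 W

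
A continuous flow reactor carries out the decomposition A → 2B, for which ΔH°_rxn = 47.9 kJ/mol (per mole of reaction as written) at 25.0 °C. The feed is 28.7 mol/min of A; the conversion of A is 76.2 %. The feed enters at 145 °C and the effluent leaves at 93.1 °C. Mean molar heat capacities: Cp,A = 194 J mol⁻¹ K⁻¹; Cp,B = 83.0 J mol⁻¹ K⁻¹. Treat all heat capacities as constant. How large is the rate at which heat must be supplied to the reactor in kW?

Extent of reaction ξ = 0.762 × 28.7 = 21.869 mol/min
Reaction term: ξ·ΔH°_rxn = 21.869 × 47.9 = 1047.5 kJ/min
Sensible, feed 145→25 °C: -668.14 kJ/min
Outlet flows (mol/min): A 6.8306, B 43.739
Sensible, products 25→93.1 °C: 337.47 kJ/min
Q = ΔH = 716.87 kJ/min = 11.948 kW
Heat supplied = 11.948 kW

Q_in = 11.9 kW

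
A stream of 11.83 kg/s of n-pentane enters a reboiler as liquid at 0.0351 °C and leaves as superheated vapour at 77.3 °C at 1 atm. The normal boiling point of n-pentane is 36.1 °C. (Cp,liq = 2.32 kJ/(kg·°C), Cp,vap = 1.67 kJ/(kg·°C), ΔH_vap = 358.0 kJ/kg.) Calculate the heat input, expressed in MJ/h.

Q = 21700 MJ/h

liquid 0.0351→36.1 °C: 83.671 kJ/kg
vaporisation at 36.1 °C: 358 kJ/kg
vapour 36.1→77.3 °C: 68.804 kJ/kg
Δh = 83.671 + 358 + 68.804 = 510.47 kJ/kg
Q = ṁ·Δh = 11.83 kg/s × 510.47 kJ/kg = 6038.9 kJ/s
|Q| = 6038.9 kW = 21740 MJ/h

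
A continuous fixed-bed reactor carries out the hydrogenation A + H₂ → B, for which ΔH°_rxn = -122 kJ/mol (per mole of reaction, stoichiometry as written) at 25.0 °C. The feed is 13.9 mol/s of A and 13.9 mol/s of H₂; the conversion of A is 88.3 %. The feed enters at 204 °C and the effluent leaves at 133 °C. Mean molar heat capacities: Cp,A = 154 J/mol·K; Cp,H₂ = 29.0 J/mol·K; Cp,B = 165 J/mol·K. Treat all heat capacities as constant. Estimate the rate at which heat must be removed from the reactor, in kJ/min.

Extent of reaction ξ = 0.883 × 13.9 = 12.274 mol/s
Reaction term: ξ·ΔH°_rxn = 12.274 × -122 = -1497.4 kJ/s
Sensible, feed 204→25 °C: -455.32 kJ/s
Outlet flows (mol/s): A 1.6263, H₂ 1.6263, B 12.274
Sensible, products 25→133 °C: 250.86 kJ/s
Q = ΔH = -1701.9 kJ/s = -1701.9 kW
Heat removed = 102110 kJ/min

Q_out = 102000 kJ/min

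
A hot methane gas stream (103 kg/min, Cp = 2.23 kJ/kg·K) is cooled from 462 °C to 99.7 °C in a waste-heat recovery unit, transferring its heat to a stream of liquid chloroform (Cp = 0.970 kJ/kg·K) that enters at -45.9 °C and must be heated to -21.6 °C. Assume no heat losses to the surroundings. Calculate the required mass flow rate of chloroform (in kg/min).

ṁ_c = 3530 kg/min

Heat released by hot stream: Q = 103 × 2.23 × (462 − 99.7) = 83217 kJ/min
Energy balance on cold side (adiabatic exchanger): Q = ṁ_c·Cp_c·(T_c,out − T_c,in)
ṁ_c = 83217 / [0.970 × (-21.6 − -45.9)] = 3530.5 kg/min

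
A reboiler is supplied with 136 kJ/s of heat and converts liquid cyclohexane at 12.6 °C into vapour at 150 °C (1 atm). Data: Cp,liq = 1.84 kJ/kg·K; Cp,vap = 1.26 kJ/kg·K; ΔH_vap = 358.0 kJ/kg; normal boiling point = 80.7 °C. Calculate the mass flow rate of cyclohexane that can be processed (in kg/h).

ṁ = 858 kg/h

Δh = 1.84×(80.7−12.6) + 358.0 + 1.26×(150−80.7) = 570.62 kJ/kg
Q = 136 kJ/s = 136 kJ/s = 489600 kJ/h
ṁ = Q/Δh = 489600 / 570.62 = 858.01 kg/h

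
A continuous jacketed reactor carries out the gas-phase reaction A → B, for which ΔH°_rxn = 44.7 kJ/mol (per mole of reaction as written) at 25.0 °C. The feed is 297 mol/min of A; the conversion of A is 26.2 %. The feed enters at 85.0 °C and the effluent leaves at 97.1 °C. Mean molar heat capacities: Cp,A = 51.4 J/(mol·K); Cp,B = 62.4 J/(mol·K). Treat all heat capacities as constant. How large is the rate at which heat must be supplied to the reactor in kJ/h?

Q_in = 223000 kJ/h

Extent of reaction ξ = 0.262 × 297 = 77.814 mol/min
Reaction term: ξ·ΔH°_rxn = 77.814 × 44.7 = 3478.3 kJ/min
Sensible, feed 85.0→25 °C: -915.95 kJ/min
Outlet flows (mol/min): A 219.19, B 77.814
Sensible, products 25→97.1 °C: 1162.4 kJ/min
Q = ΔH = 3724.7 kJ/min = 62.079 kW
Heat supplied = 223480 kJ/h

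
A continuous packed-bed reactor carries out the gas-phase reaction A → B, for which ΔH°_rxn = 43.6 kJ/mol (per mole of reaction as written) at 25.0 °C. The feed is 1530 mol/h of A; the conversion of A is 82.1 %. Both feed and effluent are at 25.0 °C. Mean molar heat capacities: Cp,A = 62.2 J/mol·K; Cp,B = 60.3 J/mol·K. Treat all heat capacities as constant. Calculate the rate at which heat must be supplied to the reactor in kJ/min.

Q_in = 913 kJ/min

Extent of reaction ξ = 0.821 × 1530 = 1256.1 mol/h
Reaction term: ξ·ΔH°_rxn = 1256.1 × 43.6 = 54767 kJ/h
Q = ΔH = 54767 kJ/h = 15.213 kW
Heat supplied = 912.79 kJ/min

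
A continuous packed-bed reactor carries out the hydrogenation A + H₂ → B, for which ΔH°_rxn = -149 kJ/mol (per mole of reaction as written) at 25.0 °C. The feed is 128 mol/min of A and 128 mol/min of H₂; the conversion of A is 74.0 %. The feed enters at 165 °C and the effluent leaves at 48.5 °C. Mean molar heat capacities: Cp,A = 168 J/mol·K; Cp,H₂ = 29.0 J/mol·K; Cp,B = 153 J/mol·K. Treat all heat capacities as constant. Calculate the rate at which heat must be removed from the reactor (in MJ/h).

Extent of reaction ξ = 0.740 × 128 = 94.72 mol/min
Reaction term: ξ·ΔH°_rxn = 94.72 × -149 = -14113 kJ/min
Sensible, feed 165→25 °C: -3530.2 kJ/min
Outlet flows (mol/min): A 33.28, H₂ 33.28, B 94.72
Sensible, products 25→48.5 °C: 494.64 kJ/min
Q = ΔH = -17149 kJ/min = -285.81 kW
Heat removed = 1028.9 MJ/h

Q_out = 1030 MJ/h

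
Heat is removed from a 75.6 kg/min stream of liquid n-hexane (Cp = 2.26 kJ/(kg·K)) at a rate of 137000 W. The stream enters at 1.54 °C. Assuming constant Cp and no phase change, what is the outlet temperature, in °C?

Q = 137000 W = 8220 kJ/min
ΔT = Q/(ṁ·Cp) = 8220/(75.6×2.26) = 48.111 K
T_out = 1.54 − 48.111 = -46.571 °C

T_out = -46.6 °C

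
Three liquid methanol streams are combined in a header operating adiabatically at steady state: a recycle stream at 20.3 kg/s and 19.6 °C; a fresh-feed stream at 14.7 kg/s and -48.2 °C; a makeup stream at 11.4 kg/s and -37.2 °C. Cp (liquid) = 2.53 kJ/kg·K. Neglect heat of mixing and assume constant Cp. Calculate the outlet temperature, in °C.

T_out = -15.8 °C

Energy balance with Q = 0: Σ ṁᵢCp,ᵢ(T_out − Tᵢ) = 0
T_out = Σ ṁᵢCp,ᵢTᵢ / Σ ṁᵢCp,ᵢ
      = -1858.9 / 117.39 = -15.835 °C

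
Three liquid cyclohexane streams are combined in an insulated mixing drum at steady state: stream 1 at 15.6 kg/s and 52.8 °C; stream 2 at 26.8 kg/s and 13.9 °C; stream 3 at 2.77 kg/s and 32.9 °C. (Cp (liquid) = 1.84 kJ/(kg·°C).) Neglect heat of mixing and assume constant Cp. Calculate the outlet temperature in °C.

T_out = 28.5 °C

Adiabatic, steady state ⇒ Σ ṁᵢCp,ᵢ(T_out − Tᵢ) = 0
T_out = Σ ṁᵢCp,ᵢTᵢ / Σ ṁᵢCp,ᵢ
      = 2368.7 / 83.113 = 28.5 °C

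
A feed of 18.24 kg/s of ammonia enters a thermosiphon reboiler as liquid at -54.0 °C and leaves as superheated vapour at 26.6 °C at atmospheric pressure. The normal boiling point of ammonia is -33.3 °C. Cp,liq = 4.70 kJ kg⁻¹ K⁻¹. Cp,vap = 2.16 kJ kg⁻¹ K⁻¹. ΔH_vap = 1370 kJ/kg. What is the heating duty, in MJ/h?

Q = 105000 MJ/h

liquid -54.0→-33.3 °C: 97.29 kJ/kg
vaporisation at -33.3 °C: 1370 kJ/kg
vapour -33.3→26.6 °C: 129.38 kJ/kg
Δh = 97.29 + 1370 + 129.38 = 1596.7 kJ/kg
Q = ṁ·Δh = 18.24 kg/s × 1596.7 kJ/kg = 29123 kJ/s
|Q| = 29123 kW = 104840 MJ/h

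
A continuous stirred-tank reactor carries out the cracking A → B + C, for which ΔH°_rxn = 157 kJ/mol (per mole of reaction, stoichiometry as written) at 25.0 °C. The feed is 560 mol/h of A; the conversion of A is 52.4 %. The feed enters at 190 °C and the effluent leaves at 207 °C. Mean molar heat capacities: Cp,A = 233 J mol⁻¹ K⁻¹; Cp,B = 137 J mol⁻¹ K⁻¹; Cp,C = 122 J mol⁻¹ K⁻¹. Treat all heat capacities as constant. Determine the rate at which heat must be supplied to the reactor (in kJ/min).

Extent of reaction ξ = 0.524 × 560 = 293.44 mol/h
Reaction term: ξ·ΔH°_rxn = 293.44 × 157 = 46070 kJ/h
Sensible, feed 190→25 °C: -21529 kJ/h
Outlet flows (mol/h): A 266.56, B 293.44, C 293.44
Sensible, products 25→207 °C: 25136 kJ/h
Q = ΔH = 49677 kJ/h = 13.799 kW
Heat supplied = 827.95 kJ/min

Q_in = 828 kJ/min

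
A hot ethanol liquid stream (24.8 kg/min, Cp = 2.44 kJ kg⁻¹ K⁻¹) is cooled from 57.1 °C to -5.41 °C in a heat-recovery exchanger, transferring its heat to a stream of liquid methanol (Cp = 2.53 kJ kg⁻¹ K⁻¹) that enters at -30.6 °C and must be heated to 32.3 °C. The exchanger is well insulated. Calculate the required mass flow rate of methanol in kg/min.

ṁ_c = 23.8 kg/min

Heat released by hot stream: Q = 24.8 × 2.44 × (57.1 − -5.41) = 3782.6 kJ/min
Energy balance on cold side (adiabatic exchanger): Q = ṁ_c·Cp_c·(T_c,out − T_c,in)
ṁ_c = 3782.6 / [2.53 × (32.3 − -30.6)] = 23.769 kg/min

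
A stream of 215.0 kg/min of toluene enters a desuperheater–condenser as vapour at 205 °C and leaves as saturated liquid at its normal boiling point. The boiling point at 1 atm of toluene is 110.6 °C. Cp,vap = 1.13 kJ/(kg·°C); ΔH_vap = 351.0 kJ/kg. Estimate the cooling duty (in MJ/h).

Q_c = 5900 MJ/h

vapour 205→110.6 °C: -106.67 kJ/kg
condensation at 110.6 °C: -351 kJ/kg
Δh = -106.67 + -351 = -457.67 kJ/kg
Q = ṁ·Δh = 215.0 kg/min × -457.67 kJ/kg = -98399 kJ/min
|Q| = 1640 kW = 5904 MJ/h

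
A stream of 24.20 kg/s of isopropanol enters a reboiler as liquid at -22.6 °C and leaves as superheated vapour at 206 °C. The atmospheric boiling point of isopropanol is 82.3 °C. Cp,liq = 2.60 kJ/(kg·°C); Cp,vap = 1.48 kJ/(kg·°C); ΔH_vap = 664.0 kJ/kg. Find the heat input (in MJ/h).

liquid -22.6→82.3 °C: 272.74 kJ/kg
vaporisation at 82.3 °C: 664 kJ/kg
vapour 82.3→206 °C: 183.08 kJ/kg
Δh = 272.74 + 664 + 183.08 = 1119.8 kJ/kg
Q = ṁ·Δh = 24.20 kg/s × 1119.8 kJ/kg = 27100 kJ/s
|Q| = 27100 kW = 97558 MJ/h

Q = 97600 MJ/h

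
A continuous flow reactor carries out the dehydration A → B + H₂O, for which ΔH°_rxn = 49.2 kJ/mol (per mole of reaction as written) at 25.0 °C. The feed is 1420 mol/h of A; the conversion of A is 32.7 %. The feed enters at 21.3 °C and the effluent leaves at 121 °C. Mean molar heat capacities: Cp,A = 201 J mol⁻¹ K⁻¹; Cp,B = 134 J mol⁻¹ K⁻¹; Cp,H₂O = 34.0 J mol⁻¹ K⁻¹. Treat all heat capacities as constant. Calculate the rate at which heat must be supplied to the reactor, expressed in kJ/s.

Extent of reaction ξ = 0.327 × 1420 = 464.34 mol/h
Reaction term: ξ·ΔH°_rxn = 464.34 × 49.2 = 22846 kJ/h
Sensible, feed 21.3→25 °C: 1056.1 kJ/h
Outlet flows (mol/h): A 955.66, B 464.34, H₂O 464.34
Sensible, products 25→121 °C: 25929 kJ/h
Q = ΔH = 49831 kJ/h = 13.842 kW
Heat supplied = 13.842 kJ/s

Q_in = 13.8 kJ/s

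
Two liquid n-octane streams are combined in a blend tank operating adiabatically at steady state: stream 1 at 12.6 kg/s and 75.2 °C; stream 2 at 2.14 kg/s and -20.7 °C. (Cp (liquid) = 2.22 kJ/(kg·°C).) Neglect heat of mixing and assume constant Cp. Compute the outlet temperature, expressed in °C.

No heat crosses the boundary, so H_out = H_in.
Σ ṁᵢCp,ᵢTᵢ = 12.6×2.22×75.2 + 2.14×2.22×-20.7 = 2005.2
Σ ṁᵢCp,ᵢ = 12.6×2.22 + 2.14×2.22 = 32.723
T_out = 2005.2 / 32.723 = 61.277 °C

T_out = 61.3 °C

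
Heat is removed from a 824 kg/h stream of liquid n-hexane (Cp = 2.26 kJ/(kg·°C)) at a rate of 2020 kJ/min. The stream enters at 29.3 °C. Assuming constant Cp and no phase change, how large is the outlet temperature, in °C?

Q = 2020 kJ/min = 121200 kJ/h
ΔT = Q/(ṁ·Cp) = 121200/(824×2.26) = 65.083 K
T_out = 29.3 − 65.083 = -35.783 °C

T_out = -35.8 °C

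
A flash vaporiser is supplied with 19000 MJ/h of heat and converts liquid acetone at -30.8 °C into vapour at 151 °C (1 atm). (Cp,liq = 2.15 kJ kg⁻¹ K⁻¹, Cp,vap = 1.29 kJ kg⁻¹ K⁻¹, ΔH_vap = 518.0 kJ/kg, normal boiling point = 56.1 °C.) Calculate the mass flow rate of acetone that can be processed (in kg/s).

ṁ = 6.38 kg/s

Δh = 2.15×(56.1−-30.8) + 518.0 + 1.29×(151−56.1) = 827.26 kJ/kg
Q = 19000 MJ/h = 5277.8 kJ/s = 5277.8 kJ/s
ṁ = Q/Δh = 5277.8 / 827.26 = 6.3799 kg/s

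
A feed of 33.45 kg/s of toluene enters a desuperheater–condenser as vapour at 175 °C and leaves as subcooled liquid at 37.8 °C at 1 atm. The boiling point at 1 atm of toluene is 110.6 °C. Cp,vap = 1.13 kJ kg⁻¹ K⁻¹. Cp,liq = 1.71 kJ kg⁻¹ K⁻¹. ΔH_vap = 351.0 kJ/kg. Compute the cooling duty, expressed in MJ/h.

Q_c = 66000 MJ/h

vapour 175→110.6 °C: -72.772 kJ/kg
condensation at 110.6 °C: -351 kJ/kg
liquid 110.6→37.8 °C: -124.49 kJ/kg
Δh = -72.772 + -351 + -124.49 = -548.26 kJ/kg
Q = ṁ·Δh = 33.45 kg/s × -548.26 kJ/kg = -18339 kJ/s
|Q| = 18339 kW = 66021 MJ/h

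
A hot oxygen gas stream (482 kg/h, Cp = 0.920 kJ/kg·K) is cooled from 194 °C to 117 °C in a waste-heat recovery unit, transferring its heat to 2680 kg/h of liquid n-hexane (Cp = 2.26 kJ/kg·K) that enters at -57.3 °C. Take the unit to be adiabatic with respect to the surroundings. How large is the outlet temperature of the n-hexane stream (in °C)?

T_c,out = -51.7 °C

Heat released by hot stream: Q = 482 × 0.920 × (194 − 117) = 34145 kJ/h
Energy balance on cold side (adiabatic exchanger): Q = ṁ_c·Cp_c·(T_c,out − T_c,in)
T_c,out = -57.3 + 34145/(2680 × 2.26) = -51.663 °C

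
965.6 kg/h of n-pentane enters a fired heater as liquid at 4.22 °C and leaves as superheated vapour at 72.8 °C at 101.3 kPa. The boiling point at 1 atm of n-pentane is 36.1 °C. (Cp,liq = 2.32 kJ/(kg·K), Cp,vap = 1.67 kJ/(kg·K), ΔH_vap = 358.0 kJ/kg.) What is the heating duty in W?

liquid 4.22→36.1 °C: 73.962 kJ/kg
vaporisation at 36.1 °C: 358 kJ/kg
vapour 36.1→72.8 °C: 61.289 kJ/kg
Δh = 73.962 + 358 + 61.289 = 493.25 kJ/kg
Q = ṁ·Δh = 965.6 kg/h × 493.25 kJ/kg = 476280 kJ/h
|Q| = 132.3 kW = 132300 W

Q = 132000 W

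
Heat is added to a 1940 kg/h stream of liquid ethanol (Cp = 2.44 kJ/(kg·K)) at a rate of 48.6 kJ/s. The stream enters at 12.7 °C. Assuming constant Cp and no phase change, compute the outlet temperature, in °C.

T_out = 49.7 °C

Q = 48.6 kJ/s = 174960 kJ/h
ΔT = Q/(ṁ·Cp) = 174960/(1940×2.44) = 36.961 K
T_out = 12.7 + 36.961 = 49.661 °C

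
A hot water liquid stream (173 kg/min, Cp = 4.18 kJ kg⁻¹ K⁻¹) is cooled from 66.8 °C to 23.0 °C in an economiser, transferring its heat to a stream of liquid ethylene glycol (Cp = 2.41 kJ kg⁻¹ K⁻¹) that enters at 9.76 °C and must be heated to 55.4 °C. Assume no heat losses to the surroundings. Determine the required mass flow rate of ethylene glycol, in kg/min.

ṁ_c = 288 kg/min

Heat released by hot stream: Q = 173 × 4.18 × (66.8 − 23.0) = 31674 kJ/min
Energy balance on cold side (adiabatic exchanger): Q = ṁ_c·Cp_c·(T_c,out − T_c,in)
ṁ_c = 31674 / [2.41 × (55.4 − 9.76)] = 287.96 kg/min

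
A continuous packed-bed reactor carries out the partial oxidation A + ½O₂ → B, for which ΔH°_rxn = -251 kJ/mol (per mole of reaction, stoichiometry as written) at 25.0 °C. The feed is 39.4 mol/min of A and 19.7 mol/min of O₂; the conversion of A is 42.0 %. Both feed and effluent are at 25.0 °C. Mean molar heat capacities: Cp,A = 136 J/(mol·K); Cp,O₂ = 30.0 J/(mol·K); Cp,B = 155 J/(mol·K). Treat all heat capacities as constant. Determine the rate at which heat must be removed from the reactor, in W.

Extent of reaction ξ = 0.420 × 39.4 = 16.548 mol/min
Reaction term: ξ·ΔH°_rxn = 16.548 × -251 = -4153.5 kJ/min
Q = ΔH = -4153.5 kJ/min = -69.226 kW
Heat removed = 69226 W

Q_out = 69200 W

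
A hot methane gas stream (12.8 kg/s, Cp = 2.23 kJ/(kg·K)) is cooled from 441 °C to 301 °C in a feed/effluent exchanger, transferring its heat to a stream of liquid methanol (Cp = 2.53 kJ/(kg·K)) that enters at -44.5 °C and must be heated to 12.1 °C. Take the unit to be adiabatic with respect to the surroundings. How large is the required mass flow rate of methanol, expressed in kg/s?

Heat released by hot stream: Q = 12.8 × 2.23 × (441 − 301) = 3996.2 kJ/s
Energy balance on cold side (adiabatic exchanger): Q = ṁ_c·Cp_c·(T_c,out − T_c,in)
ṁ_c = 3996.2 / [2.53 × (12.1 − -44.5)] = 27.907 kg/s

ṁ_c = 27.9 kg/s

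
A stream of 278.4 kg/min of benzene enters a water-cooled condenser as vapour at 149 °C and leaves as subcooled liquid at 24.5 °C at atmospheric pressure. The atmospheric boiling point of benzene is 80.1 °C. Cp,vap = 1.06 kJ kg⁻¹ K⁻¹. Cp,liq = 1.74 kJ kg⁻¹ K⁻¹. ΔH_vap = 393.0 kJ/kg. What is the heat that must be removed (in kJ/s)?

Q_c = 2610 kJ/s

vapour 149→80.1 °C: -73.034 kJ/kg
condensation at 80.1 °C: -393 kJ/kg
liquid 80.1→24.5 °C: -96.744 kJ/kg
Δh = -73.034 + -393 + -96.744 = -562.78 kJ/kg
Q = ṁ·Δh = 278.4 kg/min × -562.78 kJ/kg = -156680 kJ/min
|Q| = 2611.3 kW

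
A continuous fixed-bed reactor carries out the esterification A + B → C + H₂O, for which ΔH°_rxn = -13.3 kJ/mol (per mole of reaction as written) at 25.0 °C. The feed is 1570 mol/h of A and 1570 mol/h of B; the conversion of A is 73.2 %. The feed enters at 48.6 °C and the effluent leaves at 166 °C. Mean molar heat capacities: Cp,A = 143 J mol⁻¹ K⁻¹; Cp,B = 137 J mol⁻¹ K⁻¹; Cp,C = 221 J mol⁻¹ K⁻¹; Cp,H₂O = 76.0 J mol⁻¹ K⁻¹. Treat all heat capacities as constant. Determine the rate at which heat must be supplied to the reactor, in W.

Extent of reaction ξ = 0.732 × 1570 = 1149.2 mol/h
Reaction term: ξ·ΔH°_rxn = 1149.2 × -13.3 = -15285 kJ/h
Sensible, feed 48.6→25 °C: -10375 kJ/h
Outlet flows (mol/h): A 420.76, B 420.76, C 1149.2, H₂O 1149.2
Sensible, products 25→166 °C: 64738 kJ/h
Q = ΔH = 39079 kJ/h = 10.855 kW
Heat supplied = 10855 W

Q_in = 10900 W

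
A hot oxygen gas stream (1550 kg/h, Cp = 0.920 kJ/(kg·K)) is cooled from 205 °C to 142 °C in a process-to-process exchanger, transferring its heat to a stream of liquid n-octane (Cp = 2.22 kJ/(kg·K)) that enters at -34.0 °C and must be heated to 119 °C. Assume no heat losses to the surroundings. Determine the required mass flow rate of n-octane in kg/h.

Heat released by hot stream: Q = 1550 × 0.920 × (205 − 142) = 89838 kJ/h
Energy balance on cold side (adiabatic exchanger): Q = ṁ_c·Cp_c·(T_c,out − T_c,in)
ṁ_c = 89838 / [2.22 × (119 − -34.0)] = 264.49 kg/h

ṁ_c = 264 kg/h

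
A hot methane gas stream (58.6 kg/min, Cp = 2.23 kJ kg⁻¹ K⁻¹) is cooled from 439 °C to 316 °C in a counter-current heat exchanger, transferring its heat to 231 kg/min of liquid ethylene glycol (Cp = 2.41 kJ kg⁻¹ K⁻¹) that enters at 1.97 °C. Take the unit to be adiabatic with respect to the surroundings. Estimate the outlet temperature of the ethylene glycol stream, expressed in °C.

Heat released by hot stream: Q = 58.6 × 2.23 × (439 − 316) = 16073 kJ/min
Energy balance on cold side (adiabatic exchanger): Q = ṁ_c·Cp_c·(T_c,out − T_c,in)
T_c,out = 1.97 + 16073/(231 × 2.41) = 30.842 °C

T_c,out = 30.8 °C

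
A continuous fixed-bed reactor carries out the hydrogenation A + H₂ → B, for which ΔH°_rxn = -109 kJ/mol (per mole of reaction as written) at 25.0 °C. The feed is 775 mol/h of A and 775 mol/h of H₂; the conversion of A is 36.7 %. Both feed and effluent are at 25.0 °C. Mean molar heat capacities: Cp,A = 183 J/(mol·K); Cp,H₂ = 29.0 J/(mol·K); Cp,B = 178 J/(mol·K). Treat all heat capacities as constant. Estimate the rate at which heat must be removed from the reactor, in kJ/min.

Extent of reaction ξ = 0.367 × 775 = 284.43 mol/h
Reaction term: ξ·ΔH°_rxn = 284.43 × -109 = -31002 kJ/h
Q = ΔH = -31002 kJ/h = -8.6118 kW
Heat removed = 516.71 kJ/min

Q_out = 517 kJ/min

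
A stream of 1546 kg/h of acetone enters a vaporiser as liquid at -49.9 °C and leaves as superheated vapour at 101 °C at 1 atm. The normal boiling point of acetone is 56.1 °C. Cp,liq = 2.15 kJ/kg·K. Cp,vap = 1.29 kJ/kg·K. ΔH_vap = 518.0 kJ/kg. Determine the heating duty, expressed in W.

Q = 345000 W

liquid -49.9→56.1 °C: 227.9 kJ/kg
vaporisation at 56.1 °C: 518 kJ/kg
vapour 56.1→101 °C: 57.921 kJ/kg
Δh = 227.9 + 518 + 57.921 = 803.82 kJ/kg
Q = ṁ·Δh = 1546 kg/h × 803.82 kJ/kg = 1.2427e+06 kJ/h
|Q| = 345.2 kW = 345200 W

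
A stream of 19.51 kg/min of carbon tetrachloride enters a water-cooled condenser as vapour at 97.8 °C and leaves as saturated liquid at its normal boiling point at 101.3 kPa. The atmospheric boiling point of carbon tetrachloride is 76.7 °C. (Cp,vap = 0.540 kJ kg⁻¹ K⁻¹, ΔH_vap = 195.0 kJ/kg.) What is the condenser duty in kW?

Q_c = 67.1 kW

vapour 97.8→76.7 °C: -11.394 kJ/kg
condensation at 76.7 °C: -195 kJ/kg
Δh = -11.394 + -195 = -206.39 kJ/kg
Q = ṁ·Δh = 19.51 kg/min × -206.39 kJ/kg = -4026.7 kJ/min
|Q| = 67.112 kW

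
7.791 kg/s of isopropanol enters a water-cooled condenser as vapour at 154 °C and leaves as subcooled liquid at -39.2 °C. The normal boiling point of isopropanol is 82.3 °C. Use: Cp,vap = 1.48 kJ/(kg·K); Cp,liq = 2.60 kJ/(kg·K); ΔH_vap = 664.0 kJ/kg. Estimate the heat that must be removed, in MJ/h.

vapour 154→82.3 °C: -106.12 kJ/kg
condensation at 82.3 °C: -664 kJ/kg
liquid 82.3→-39.2 °C: -315.9 kJ/kg
Δh = -106.12 + -664 + -315.9 = -1086 kJ/kg
Q = ṁ·Δh = 7.791 kg/s × -1086 kJ/kg = -8461.2 kJ/s
|Q| = 8461.2 kW = 30460 MJ/h

Q_c = 30500 MJ/h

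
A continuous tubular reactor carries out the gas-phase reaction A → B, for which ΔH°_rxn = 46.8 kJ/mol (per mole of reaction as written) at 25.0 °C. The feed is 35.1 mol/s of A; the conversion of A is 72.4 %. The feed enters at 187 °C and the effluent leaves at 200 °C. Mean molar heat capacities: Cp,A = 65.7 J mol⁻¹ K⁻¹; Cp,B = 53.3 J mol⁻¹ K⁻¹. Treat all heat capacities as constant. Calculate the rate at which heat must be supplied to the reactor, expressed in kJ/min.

Q_in = 69800 kJ/min

Extent of reaction ξ = 0.724 × 35.1 = 25.412 mol/s
Reaction term: ξ·ΔH°_rxn = 25.412 × 46.8 = 1189.3 kJ/s
Sensible, feed 187→25 °C: -373.58 kJ/s
Outlet flows (mol/s): A 9.6876, B 25.412
Sensible, products 25→200 °C: 348.42 kJ/s
Q = ΔH = 1164.1 kJ/s = 1164.1 kW
Heat supplied = 69848 kJ/min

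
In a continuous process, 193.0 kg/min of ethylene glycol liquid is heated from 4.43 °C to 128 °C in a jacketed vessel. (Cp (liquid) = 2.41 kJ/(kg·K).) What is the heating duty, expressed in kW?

Q = 958 kW

Q = ṁ·Cp·ΔT = 193.0 × 2.41 × (128 − 4.43) = 57476 kJ/min
Converting: 57476 / 60 s = 957.94 kW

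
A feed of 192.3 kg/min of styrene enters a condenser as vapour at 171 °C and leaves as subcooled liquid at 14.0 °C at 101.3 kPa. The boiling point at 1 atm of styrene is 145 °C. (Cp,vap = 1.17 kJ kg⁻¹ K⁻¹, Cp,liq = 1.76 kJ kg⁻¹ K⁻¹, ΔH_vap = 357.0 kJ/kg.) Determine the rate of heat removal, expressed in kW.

vapour 171→145 °C: -30.42 kJ/kg
condensation at 145 °C: -357 kJ/kg
liquid 145→14.0 °C: -230.56 kJ/kg
Δh = -30.42 + -357 + -230.56 = -617.98 kJ/kg
Q = ṁ·Δh = 192.3 kg/min × -617.98 kJ/kg = -118840 kJ/min
|Q| = 1980.6 kW

Q_c = 1980 kW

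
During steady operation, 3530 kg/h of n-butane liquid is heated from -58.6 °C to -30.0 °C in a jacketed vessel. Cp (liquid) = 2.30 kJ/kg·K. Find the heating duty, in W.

Q = 64500 W

Q = ṁ·Cp·ΔT = 3530 × 2.30 × (-30.0 − -58.6) = 232200 kJ/h
Converting: 232200 / 3600 s = 64.501 kW
Heating duty = 64501 W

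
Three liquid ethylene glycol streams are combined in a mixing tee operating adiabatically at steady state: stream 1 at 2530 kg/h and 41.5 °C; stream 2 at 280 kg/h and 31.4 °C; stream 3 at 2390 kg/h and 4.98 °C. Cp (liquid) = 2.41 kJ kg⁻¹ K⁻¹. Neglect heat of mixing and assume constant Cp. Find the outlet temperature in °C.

T_out = 24.2 °C

Adiabatic, steady state ⇒ Σ ṁᵢCp,ᵢ(T_out − Tᵢ) = 0
T_out = Σ ṁᵢCp,ᵢTᵢ / Σ ṁᵢCp,ᵢ
      = 302910 / 12532 = 24.171 °C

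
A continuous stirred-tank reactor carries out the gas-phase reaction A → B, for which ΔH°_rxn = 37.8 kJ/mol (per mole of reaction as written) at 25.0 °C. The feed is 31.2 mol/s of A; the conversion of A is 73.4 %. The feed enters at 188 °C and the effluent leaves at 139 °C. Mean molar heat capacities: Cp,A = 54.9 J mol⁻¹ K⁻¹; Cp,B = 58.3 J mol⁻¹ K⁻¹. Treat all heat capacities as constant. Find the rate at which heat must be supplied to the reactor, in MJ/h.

Extent of reaction ξ = 0.734 × 31.2 = 22.901 mol/s
Reaction term: ξ·ΔH°_rxn = 22.901 × 37.8 = 865.65 kJ/s
Sensible, feed 188→25 °C: -279.2 kJ/s
Outlet flows (mol/s): A 8.2992, B 22.901
Sensible, products 25→139 °C: 204.14 kJ/s
Q = ΔH = 790.6 kJ/s = 790.6 kW
Heat supplied = 2846.1 MJ/h

Q_in = 2850 MJ/h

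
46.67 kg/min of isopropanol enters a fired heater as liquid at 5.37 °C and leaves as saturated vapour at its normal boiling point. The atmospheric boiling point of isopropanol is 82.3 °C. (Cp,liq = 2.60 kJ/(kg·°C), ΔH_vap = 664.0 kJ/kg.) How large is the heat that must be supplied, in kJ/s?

Q = 672 kJ/s

liquid 5.37→82.3 °C: 200.02 kJ/kg
vaporisation at 82.3 °C: 664 kJ/kg
Δh = 200.02 + 664 = 864.02 kJ/kg
Q = ṁ·Δh = 46.67 kg/min × 864.02 kJ/kg = 40324 kJ/min
|Q| = 672.06 kW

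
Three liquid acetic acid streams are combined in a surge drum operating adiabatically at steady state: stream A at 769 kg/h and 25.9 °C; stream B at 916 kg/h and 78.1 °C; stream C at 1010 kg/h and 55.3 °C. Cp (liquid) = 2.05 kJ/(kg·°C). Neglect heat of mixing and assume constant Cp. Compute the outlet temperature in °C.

No heat crosses the boundary, so H_out = H_in.
T_out = Σ ṁᵢCp,ᵢTᵢ / Σ ṁᵢCp,ᵢ
      = 301980 / 5524.8 = 54.66 °C

T_out = 54.7 °C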